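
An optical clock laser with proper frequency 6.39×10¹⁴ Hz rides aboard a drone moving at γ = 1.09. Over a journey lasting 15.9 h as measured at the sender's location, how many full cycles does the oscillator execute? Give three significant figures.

N = 3.36×10¹⁹

γ = 1.09
The oscillator's own cycle count is N = f × τ where τ is the proper time aboard the drone. τ = Δt/γ = 15.9/1.090 = 14.59 h = 5.251×10⁴ s.
N = 6.39×10¹⁴ × 5.251×10⁴ = 3.356×10¹⁹.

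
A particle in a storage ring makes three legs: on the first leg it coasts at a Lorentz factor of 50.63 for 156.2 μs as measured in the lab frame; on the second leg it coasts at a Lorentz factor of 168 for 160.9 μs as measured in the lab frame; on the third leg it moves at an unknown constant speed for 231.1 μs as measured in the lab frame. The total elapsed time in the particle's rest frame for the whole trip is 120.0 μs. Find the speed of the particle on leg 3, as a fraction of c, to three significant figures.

β = 0.865

Leg 1: γ = 50.63; τ_1 = 156.2/50.63 = 3.085 μs.
Leg 2: γ = 168; τ_2 = 160.9/168.0 = 0.9577 μs.
Leg 3: speed unknown; τ_3 = 231.1/γ_3.
Total proper time: 3.085 + 0.9577 + τ_3 = 120.0, so τ_3 = 120.0 − 4.043 = 116.0 μs.
γ_3 = 231.1/116.0 = 1.993; β = √(1 − 1/γ²) = √0.7482.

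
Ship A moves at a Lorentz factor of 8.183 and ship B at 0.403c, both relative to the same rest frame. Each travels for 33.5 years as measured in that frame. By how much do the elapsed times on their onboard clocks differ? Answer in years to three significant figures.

|τ_A − τ_B| = 26.6 years

A: γ = 8.183; τ_A = 33.5/8.183 = 4.094 years.
B: γ = 1/√(1 − 0.403²) = 1/√0.8376 = 1.093; τ_B = 33.5/1.093 = 30.66 years.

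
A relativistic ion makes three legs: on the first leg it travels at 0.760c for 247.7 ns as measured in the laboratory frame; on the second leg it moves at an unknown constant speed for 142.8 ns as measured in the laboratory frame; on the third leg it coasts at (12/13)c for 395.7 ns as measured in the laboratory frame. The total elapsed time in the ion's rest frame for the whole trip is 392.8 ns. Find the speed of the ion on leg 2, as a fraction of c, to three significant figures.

Leg 1: γ = 1/√(1 − 0.760²) = 1/√0.4224 = 1.539; τ_1 = 247.7/1.539 = 161.0 ns.
Leg 2: speed unknown; τ_2 = 142.8/γ_2.
Leg 3: γ = 1/√(1 − (12/13)²) = 13/5 = 2.600; τ_3 = 395.7/2.600 = 152.2 ns.
Total proper time: 161.0 + τ_2 + 152.2 = 392.8, so τ_2 = 392.8 − 313.2 = 79.62 ns.
γ_2 = 142.8/79.62 = 1.793; β = √(1 − 1/γ²) = √0.6891.

β = 0.830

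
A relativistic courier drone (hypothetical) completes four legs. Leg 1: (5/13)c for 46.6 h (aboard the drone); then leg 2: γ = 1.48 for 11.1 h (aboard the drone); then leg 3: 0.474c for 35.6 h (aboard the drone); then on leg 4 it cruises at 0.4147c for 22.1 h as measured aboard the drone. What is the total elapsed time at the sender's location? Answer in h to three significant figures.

Δt = 132 h

Leg 1: γ = 1/√(1 − (5/13)²) = 13/12 ≈ 1.083; Δt_1 = 1.083 × 46.6 = 50.48 h.
Leg 2: γ = 1.48; Δt_2 = 1.480 × 11.1 = 16.43 h.
Leg 3: γ = 1/√(1 − 0.474²) = 1/√0.7753 = 1.136; Δt_3 = 1.136 × 35.6 = 40.43 h.
Leg 4: γ = 1/√(1 − 0.4147²) = 1/√0.8280 = 1.099; Δt_4 = 1.099 × 22.1 = 24.29 h.
Total: 50.48 + 16.43 + 40.43 + 24.29 h.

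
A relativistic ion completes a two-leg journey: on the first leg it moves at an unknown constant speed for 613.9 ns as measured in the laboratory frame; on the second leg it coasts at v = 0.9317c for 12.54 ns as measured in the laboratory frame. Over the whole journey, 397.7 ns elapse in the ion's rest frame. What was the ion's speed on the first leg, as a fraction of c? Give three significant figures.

Leg 1: speed unknown; τ_1 = 613.9/γ_1.
Leg 2: γ = 1/√(1 − 0.9317²) = 1/√0.1319 = 2.753; τ_2 = 12.54/2.753 = 4.555 ns.
Total proper time: τ_1 + 4.555 = 397.7, so τ_1 = 397.7 − 4.555 = 393.1 ns.
γ_1 = 613.9/393.1 = 1.562; β = √(1 − 1/γ²) = √0.5899.

β = 0.768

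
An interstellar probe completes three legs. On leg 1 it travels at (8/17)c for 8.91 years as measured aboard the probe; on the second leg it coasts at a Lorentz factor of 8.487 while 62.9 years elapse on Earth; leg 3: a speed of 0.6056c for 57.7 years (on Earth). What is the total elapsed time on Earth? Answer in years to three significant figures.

Δt = 131 years

Leg 1: γ = 1/√(1 − (8/17)²) = 17/15 ≈ 1.133; Δt_1 = 1.133 × 8.91 = 10.10 years.
Leg 2: 62.9 years is already measured on Earth.
Leg 3: 57.7 years is already measured on Earth.
Total: 10.10 + 62.90 + 57.70 years.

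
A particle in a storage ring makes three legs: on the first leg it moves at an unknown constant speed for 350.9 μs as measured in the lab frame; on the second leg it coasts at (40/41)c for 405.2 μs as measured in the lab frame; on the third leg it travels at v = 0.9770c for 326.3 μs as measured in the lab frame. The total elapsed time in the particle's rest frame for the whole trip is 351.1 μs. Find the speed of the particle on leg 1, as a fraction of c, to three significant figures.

Leg 1: speed unknown; τ_1 = 350.9/γ_1.
Leg 2: γ = 1/√(1 − (40/41)²) = 41/9 ≈ 4.556; τ_2 = 405.2/4.556 = 88.95 μs.
Leg 3: γ = 1/√(1 − 0.9770²) = 1/√0.04547 = 4.690; τ_3 = 326.3/4.690 = 69.58 μs.
Total proper time: τ_1 + 88.95 + 69.58 = 351.1, so τ_1 = 351.1 − 158.5 = 192.6 μs.
γ_1 = 350.9/192.6 = 1.822; β = √(1 − 1/γ²) = √0.6988.

β = 0.836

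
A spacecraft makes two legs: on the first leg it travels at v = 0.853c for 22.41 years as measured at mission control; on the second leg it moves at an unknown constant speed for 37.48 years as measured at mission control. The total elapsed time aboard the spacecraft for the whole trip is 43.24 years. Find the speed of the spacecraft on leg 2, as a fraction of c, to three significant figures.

Leg 1: γ = 1/√(1 − 0.853²) = 1/√0.2724 = 1.916; τ_1 = 22.41/1.916 = 11.70 years.
Leg 2: speed unknown; τ_2 = 37.48/γ_2.
Total proper time: 11.70 + τ_2 = 43.24, so τ_2 = 43.24 − 11.70 = 31.54 years.
γ_2 = 37.48/31.54 = 1.188; β = √(1 − 1/γ²) = √0.2917.

β = 0.540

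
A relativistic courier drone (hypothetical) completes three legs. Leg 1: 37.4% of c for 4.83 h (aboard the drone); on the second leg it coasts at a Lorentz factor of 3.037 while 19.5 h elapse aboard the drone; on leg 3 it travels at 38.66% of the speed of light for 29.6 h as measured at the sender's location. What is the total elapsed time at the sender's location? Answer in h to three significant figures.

Δt = 94.0 h

Leg 1: β = 0.374; γ = 1/√(1 − 0.374²) = 1/√0.8601 = 1.078; Δt_1 = 1.078 × 4.83 = 5.208 h.
Leg 2: γ = 3.037; Δt_2 = 3.037 × 19.5 = 59.22 h.
Leg 3: 29.6 h is already measured at the sender's location.
Total: 5.208 + 59.22 + 29.60 h.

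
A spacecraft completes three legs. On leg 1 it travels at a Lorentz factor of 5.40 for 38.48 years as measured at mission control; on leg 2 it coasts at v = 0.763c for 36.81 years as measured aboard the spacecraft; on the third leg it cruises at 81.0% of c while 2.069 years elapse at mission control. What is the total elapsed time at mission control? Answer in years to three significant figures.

Leg 1: 38.48 years is already measured at mission control.
Leg 2: γ = 1/√(1 − 0.763²) = 1/√0.4178 = 1.547; Δt_2 = 1.547 × 36.81 = 56.95 years.
Leg 3: 2.069 years is already measured at mission control.
Total: 38.48 + 56.95 + 2.069 years.

Δt = 97.5 years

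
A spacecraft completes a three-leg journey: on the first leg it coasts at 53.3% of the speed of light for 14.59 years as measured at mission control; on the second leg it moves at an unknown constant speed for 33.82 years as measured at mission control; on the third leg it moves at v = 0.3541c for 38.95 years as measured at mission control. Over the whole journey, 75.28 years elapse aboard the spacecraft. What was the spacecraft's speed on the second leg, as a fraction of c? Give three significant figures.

Leg 1: β = 0.533; γ = 1/√(1 − 0.533²) = 1/√0.7159 = 1.182; τ_1 = 14.59/1.182 = 12.34 years.
Leg 2: speed unknown; τ_2 = 33.82/γ_2.
Leg 3: γ = 1/√(1 − 0.3541²) = 1/√0.8746 = 1.069; τ_3 = 38.95/1.069 = 36.43 years.
Total proper time: 12.34 + τ_2 + 36.43 = 75.28, so τ_2 = 75.28 − 48.77 = 26.51 years.
γ_2 = 33.82/26.51 = 1.276; β = √(1 − 1/γ²) = √0.3856.

β = 0.621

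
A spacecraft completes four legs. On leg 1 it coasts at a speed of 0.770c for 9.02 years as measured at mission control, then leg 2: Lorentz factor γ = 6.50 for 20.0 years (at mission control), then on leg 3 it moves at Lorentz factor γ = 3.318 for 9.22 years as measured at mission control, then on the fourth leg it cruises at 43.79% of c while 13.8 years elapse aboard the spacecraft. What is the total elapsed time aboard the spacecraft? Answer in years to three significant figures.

τ = 25.4 years

Leg 1: γ = 1/√(1 − 0.770²) = 1/√0.4071 = 1.567; τ_1 = 9.02/1.567 = 5.755 years.
Leg 2: γ = 6.50; τ_2 = 20.0/6.500 = 3.077 years.
Leg 3: γ = 3.318; τ_3 = 9.22/3.318 = 2.779 years.
Leg 4: 13.8 years is already measured aboard the spacecraft.
Total: 5.755 + 3.077 + 2.779 + 13.80 years.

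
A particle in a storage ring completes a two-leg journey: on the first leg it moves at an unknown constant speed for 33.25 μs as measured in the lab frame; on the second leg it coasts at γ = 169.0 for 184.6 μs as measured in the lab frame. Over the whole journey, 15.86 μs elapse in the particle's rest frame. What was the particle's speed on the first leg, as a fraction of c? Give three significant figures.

Leg 1: speed unknown; τ_1 = 33.25/γ_1.
Leg 2: γ = 169.0; τ_2 = 184.6/169.0 = 1.092 μs.
Total proper time: τ_1 + 1.092 = 15.86, so τ_1 = 15.86 − 1.092 = 14.77 μs.
γ_1 = 33.25/14.77 = 2.252; β = √(1 − 1/γ²) = √0.8027.

β = 0.896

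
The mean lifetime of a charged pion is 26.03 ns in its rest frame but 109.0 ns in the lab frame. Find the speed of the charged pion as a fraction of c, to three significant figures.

β = 0.971

γ = Δt/τ₀ = 109.0/26.03 = 4.187
β = √(1 − 1/γ²) = √(1 − 0.05703) = √0.9430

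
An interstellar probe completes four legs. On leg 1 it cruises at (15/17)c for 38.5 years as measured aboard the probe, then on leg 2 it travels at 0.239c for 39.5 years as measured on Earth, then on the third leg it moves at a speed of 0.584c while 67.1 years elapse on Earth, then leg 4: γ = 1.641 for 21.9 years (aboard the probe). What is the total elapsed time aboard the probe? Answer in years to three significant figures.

τ = 153 years

Leg 1: 38.5 years is already measured aboard the probe.
Leg 2: γ = 1/√(1 − 0.239²) = 1/√0.9429 = 1.030; τ_2 = 39.5/1.030 = 38.36 years.
Leg 3: γ = 1/√(1 − 0.584²) = 1/√0.6589 = 1.232; τ_3 = 67.1/1.232 = 54.47 years.
Leg 4: 21.9 years is already measured aboard the probe.
Total: 38.50 + 38.36 + 54.47 + 21.90 years.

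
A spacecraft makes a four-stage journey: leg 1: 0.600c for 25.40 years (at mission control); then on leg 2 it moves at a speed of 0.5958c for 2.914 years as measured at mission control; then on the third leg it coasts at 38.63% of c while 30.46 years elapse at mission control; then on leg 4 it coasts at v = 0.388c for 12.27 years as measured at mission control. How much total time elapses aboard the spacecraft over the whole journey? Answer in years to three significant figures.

τ = 62.1 years

Leg 1: γ = 1/√(1 − 0.600²) = 5/4 = 1.250; τ_1 = 25.40/1.250 = 20.32 years.
Leg 2: γ = 1/√(1 − 0.5958²) = 1/√0.6450 = 1.245; τ_2 = 2.914/1.245 = 2.340 years.
Leg 3: β = 0.3863; γ = 1/√(1 − 0.3863²) = 1/√0.8508 = 1.084; τ_3 = 30.46/1.084 = 28.10 years.
Leg 4: γ = 1/√(1 − 0.388²) = 1/√0.8495 = 1.085; τ_4 = 12.27/1.085 = 11.31 years.
Total: 20.32 + 2.340 + 28.10 + 11.31 years.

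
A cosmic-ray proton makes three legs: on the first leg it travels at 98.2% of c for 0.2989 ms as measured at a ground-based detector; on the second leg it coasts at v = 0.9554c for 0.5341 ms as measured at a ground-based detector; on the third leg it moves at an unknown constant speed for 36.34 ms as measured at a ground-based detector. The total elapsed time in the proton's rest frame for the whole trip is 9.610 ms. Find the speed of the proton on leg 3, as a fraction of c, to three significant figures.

Leg 1: β = 0.982; γ = 1/√(1 − 0.982²) = 1/√0.03568 = 5.294; τ_1 = 0.2989/5.294 = 0.05646 ms.
Leg 2: γ = 1/√(1 − 0.9554²) = 1/√0.08721 = 3.386; τ_2 = 0.5341/3.386 = 0.1577 ms.
Leg 3: speed unknown; τ_3 = 36.34/γ_3.
Total proper time: 0.05646 + 0.1577 + τ_3 = 9.610, so τ_3 = 9.610 − 0.2142 = 9.396 ms.
γ_3 = 36.34/9.396 = 3.868; β = √(1 − 1/γ²) = √0.9332.

β = 0.966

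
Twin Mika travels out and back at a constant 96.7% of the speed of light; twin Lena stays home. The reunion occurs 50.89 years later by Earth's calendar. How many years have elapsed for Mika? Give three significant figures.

τ = 13.0 years

β = 0.967; γ = 1/√(1 − 0.967²) = 1/√0.06491 = 3.925
Mika's clock measures proper time along the trip: τ = Δt/γ = 50.89/3.925 years.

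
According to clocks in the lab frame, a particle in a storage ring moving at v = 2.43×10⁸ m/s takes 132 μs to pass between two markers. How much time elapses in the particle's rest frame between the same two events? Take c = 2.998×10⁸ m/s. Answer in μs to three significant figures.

τ = 77.3 μs

β = 2.43×10⁸/2.998×10⁸ = 0.8105; γ = 1/√(1 − 0.8105²) = 1.707
The interval measured in the lab frame is the dilated one; the clock in the particle's rest frame measures the proper time τ = Δt/γ = 132/1.707 μs.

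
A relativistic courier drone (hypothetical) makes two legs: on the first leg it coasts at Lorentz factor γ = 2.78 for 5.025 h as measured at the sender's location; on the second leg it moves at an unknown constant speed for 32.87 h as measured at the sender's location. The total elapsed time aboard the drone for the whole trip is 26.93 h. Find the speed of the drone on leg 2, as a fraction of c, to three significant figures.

β = 0.645

Leg 1: γ = 2.78; τ_1 = 5.025/2.780 = 1.808 h.
Leg 2: speed unknown; τ_2 = 32.87/γ_2.
Total proper time: 1.808 + τ_2 = 26.93, so τ_2 = 26.93 − 1.808 = 25.12 h.
γ_2 = 32.87/25.12 = 1.308; β = √(1 − 1/γ²) = √0.4158.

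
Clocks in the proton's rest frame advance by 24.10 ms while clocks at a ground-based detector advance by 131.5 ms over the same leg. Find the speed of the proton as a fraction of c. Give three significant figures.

The proper time is measured in the proton's rest frame (both events occur at the proton's location); Δt is measured at a ground-based detector. γ = Δt/τ = 131.5/24.10 = 5.456.
β = √(1 − 1/γ²) = √(1 − 0.03359) = √0.9664

v = 0.983c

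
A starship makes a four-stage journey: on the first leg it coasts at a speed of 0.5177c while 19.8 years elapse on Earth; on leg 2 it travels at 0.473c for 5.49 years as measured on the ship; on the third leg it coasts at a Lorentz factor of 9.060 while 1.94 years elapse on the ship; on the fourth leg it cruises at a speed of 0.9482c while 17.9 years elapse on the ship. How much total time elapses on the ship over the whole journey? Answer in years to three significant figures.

Leg 1: γ = 1/√(1 − 0.5177²) = 1/√0.7320 = 1.169; τ_1 = 19.8/1.169 = 16.94 years.
Leg 2: 5.49 years is already measured on the ship.
Leg 3: 1.94 years is already measured on the ship.
Leg 4: 17.9 years is already measured on the ship.
Total: 16.94 + 5.490 + 1.940 + 17.90 years.

τ = 42.3 years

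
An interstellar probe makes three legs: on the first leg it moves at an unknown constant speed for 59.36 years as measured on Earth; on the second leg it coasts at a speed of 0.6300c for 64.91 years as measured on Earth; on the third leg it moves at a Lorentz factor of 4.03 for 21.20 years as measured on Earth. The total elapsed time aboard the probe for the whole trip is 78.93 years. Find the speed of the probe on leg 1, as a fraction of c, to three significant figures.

Leg 1: speed unknown; τ_1 = 59.36/γ_1.
Leg 2: γ = 1/√(1 − 0.6300²) = 1/√0.6031 = 1.288; τ_2 = 64.91/1.288 = 50.41 years.
Leg 3: γ = 4.03; τ_3 = 21.20/4.030 = 5.261 years.
Total proper time: τ_1 + 50.41 + 5.261 = 78.93, so τ_1 = 78.93 − 55.67 = 23.26 years.
γ_1 = 59.36/23.26 = 2.552; β = √(1 − 1/γ²) = √0.8464.

β = 0.920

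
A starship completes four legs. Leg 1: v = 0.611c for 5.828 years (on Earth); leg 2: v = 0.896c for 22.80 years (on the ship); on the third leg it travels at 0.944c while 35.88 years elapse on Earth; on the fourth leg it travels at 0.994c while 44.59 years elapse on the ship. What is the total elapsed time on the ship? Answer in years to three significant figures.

τ = 83.8 years

Leg 1: γ = 1/√(1 − 0.611²) = 1/√0.6267 = 1.263; τ_1 = 5.828/1.263 = 4.614 years.
Leg 2: 22.80 years is already measured on the ship.
Leg 3: γ = 1/√(1 − 0.944²) = 1/√0.1089 = 3.031; τ_3 = 35.88/3.031 = 11.84 years.
Leg 4: 44.59 years is already measured on the ship.
Total: 4.614 + 22.80 + 11.84 + 44.59 years.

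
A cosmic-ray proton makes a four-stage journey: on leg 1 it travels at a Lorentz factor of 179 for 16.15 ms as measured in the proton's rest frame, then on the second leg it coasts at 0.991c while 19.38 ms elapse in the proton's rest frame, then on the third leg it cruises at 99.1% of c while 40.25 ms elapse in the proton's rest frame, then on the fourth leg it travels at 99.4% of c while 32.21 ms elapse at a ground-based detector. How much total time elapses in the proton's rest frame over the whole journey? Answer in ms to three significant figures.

τ = 79.3 ms

Leg 1: 16.15 ms is already measured in the proton's rest frame.
Leg 2: 19.38 ms is already measured in the proton's rest frame.
Leg 3: 40.25 ms is already measured in the proton's rest frame.
Leg 4: β = 0.994; γ = 1/√(1 − 0.994²) = 1/√0.01196 = 9.142; τ_4 = 32.21/9.142 = 3.523 ms.
Total: 16.15 + 19.38 + 40.25 + 3.523 ms.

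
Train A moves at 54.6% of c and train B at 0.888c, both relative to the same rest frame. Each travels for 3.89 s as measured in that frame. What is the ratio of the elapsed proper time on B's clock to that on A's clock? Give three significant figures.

τ_B/τ_A = 0.549

A: β = 0.546; γ = 1/√(1 − 0.546²) = 1/√0.7019 = 1.194. B: γ = 1/√(1 − 0.888²) = 1/√0.2115 = 2.175.
τ_A/τ_B = γ_B/γ_A = 2.175/1.194 = 1.822, so τ_B/τ_A = 0.5489.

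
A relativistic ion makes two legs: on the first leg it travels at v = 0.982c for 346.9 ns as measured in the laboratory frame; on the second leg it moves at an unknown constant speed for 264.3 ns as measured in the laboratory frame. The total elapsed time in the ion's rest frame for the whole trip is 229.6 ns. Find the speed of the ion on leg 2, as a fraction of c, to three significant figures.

β = 0.784

Leg 1: γ = 1/√(1 − 0.982²) = 1/√0.03568 = 5.294; τ_1 = 346.9/5.294 = 65.52 ns.
Leg 2: speed unknown; τ_2 = 264.3/γ_2.
Total proper time: 65.52 + τ_2 = 229.6, so τ_2 = 229.6 − 65.52 = 164.1 ns.
γ_2 = 264.3/164.1 = 1.611; β = √(1 − 1/γ²) = √0.6146.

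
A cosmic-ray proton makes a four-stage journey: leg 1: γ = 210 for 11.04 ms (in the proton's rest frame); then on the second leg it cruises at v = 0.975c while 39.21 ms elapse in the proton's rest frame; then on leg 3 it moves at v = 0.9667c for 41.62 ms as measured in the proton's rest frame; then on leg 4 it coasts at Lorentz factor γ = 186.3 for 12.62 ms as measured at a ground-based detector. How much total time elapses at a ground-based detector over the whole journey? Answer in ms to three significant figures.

Δt = 2670 ms

Leg 1: γ = 210; Δt_1 = 210.0 × 11.04 = 2318 ms.
Leg 2: γ = 1/√(1 − 0.975²) = 1/√0.04938 = 4.500; Δt_2 = 4.500 × 39.21 = 176.5 ms.
Leg 3: γ = 1/√(1 − 0.9667²) = 1/√0.06549 = 3.908; Δt_3 = 3.908 × 41.62 = 162.6 ms.
Leg 4: 12.62 ms is already measured at a ground-based detector.
Total: 2318 + 176.5 + 162.6 + 12.62 ms.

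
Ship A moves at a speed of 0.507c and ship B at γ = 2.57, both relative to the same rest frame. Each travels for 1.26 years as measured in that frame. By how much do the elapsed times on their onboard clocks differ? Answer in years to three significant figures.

A: γ = 1/√(1 − 0.507²) = 1/√0.7430 = 1.160; τ_A = 1.26/1.160 = 1.086 years.
B: γ = 2.57; τ_B = 1.26/2.570 = 0.4903 years.

|τ_A − τ_B| = 0.596 years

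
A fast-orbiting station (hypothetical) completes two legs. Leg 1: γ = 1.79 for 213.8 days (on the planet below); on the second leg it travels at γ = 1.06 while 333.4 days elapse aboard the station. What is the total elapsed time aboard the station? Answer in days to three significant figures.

τ = 453 days

Leg 1: γ = 1.79; τ_1 = 213.8/1.790 = 119.4 days.
Leg 2: 333.4 days is already measured aboard the station.
Total: 119.4 + 333.4 days.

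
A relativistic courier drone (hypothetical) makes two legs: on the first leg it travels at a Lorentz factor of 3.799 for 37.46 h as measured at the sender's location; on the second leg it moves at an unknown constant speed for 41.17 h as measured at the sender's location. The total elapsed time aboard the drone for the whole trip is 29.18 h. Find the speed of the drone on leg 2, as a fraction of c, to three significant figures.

β = 0.883

Leg 1: γ = 3.799; τ_1 = 37.46/3.799 = 9.860 h.
Leg 2: speed unknown; τ_2 = 41.17/γ_2.
Total proper time: 9.860 + τ_2 = 29.18, so τ_2 = 29.18 − 9.860 = 19.32 h.
γ_2 = 41.17/19.32 = 2.131; β = √(1 − 1/γ²) = √0.7798.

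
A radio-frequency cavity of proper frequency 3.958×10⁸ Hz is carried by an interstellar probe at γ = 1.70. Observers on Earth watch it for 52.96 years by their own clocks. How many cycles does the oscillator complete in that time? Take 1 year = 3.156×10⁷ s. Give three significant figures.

N = 3.89×10¹⁷

γ = 1.70
During 52.96 years of lab time, the oscillator's proper time advances by τ = Δt/γ = 52.96/1.700 = 31.15 years = 9.832×10⁸ s.
N = f × τ = 3.958×10⁸ × 9.832×10⁸ = 3.891×10¹⁷.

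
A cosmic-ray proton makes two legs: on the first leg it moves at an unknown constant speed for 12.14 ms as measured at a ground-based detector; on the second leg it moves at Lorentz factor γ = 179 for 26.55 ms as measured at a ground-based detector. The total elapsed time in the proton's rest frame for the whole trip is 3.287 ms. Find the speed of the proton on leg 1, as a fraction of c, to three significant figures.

Leg 1: speed unknown; τ_1 = 12.14/γ_1.
Leg 2: γ = 179; τ_2 = 26.55/179.0 = 0.1483 ms.
Total proper time: τ_1 + 0.1483 = 3.287, so τ_1 = 3.287 − 0.1483 = 3.139 ms.
γ_1 = 12.14/3.139 = 3.868; β = √(1 − 1/γ²) = √0.9332.

β = 0.966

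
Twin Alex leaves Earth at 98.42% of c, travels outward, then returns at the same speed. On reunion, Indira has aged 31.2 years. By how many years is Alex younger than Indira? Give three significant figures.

Δt − τ = 25.7 years

β = 0.9842; γ = 1/√(1 − 0.9842²) = 1/√0.03135 = 5.648
Alex's elapsed proper time: τ = 31.2/5.648 = 5.524 years.
Age gap = Δt − τ = 31.2 − 5.524 years.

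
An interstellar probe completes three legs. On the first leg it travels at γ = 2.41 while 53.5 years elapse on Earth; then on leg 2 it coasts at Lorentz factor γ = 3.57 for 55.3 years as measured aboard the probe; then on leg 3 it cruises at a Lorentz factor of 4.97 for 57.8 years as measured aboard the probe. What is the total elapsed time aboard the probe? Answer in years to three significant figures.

Leg 1: γ = 2.41; τ_1 = 53.5/2.410 = 22.20 years.
Leg 2: 55.3 years is already measured aboard the probe.
Leg 3: 57.8 years is already measured aboard the probe.
Total: 22.20 + 55.30 + 57.80 years.

τ = 135 years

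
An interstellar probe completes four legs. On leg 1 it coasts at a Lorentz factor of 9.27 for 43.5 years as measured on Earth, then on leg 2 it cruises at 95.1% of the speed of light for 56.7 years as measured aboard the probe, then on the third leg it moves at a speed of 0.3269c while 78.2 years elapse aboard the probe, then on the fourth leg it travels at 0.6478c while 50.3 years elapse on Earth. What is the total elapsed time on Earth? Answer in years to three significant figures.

Leg 1: 43.5 years is already measured on Earth.
Leg 2: β = 0.951; γ = 1/√(1 − 0.951²) = 1/√0.09560 = 3.234; Δt_2 = 3.234 × 56.7 = 183.4 years.
Leg 3: γ = 1/√(1 − 0.3269²) = 1/√0.8931 = 1.058; Δt_3 = 1.058 × 78.2 = 82.75 years.
Leg 4: 50.3 years is already measured on Earth.
Total: 43.50 + 183.4 + 82.75 + 50.30 years.

Δt = 360 years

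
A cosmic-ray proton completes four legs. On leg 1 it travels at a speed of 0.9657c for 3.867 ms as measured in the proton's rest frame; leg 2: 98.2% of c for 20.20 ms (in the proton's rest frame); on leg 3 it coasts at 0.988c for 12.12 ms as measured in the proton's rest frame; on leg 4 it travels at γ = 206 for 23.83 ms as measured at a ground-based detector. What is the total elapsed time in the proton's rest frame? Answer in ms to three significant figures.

τ = 36.3 ms

Leg 1: 3.867 ms is already measured in the proton's rest frame.
Leg 2: 20.20 ms is already measured in the proton's rest frame.
Leg 3: 12.12 ms is already measured in the proton's rest frame.
Leg 4: γ = 206; τ_4 = 23.83/206.0 = 0.1157 ms.
Total: 3.867 + 20.20 + 12.12 + 0.1157 ms.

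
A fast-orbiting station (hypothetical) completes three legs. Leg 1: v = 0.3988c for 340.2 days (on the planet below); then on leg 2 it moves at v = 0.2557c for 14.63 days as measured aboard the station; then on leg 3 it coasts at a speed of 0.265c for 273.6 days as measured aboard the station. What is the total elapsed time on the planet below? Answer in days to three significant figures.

Leg 1: 340.2 days is already measured on the planet below.
Leg 2: γ = 1/√(1 − 0.2557²) = 1/√0.9346 = 1.034; Δt_2 = 1.034 × 14.63 = 15.13 days.
Leg 3: γ = 1/√(1 − 0.265²) = 1/√0.9298 = 1.037; Δt_3 = 1.037 × 273.6 = 283.7 days.
Total: 340.2 + 15.13 + 283.7 days.

Δt = 639 days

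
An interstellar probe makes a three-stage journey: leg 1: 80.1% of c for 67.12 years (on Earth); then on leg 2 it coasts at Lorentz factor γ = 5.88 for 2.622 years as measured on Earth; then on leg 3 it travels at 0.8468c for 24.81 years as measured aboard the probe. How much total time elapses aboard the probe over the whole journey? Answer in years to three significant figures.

Leg 1: β = 0.801; γ = 1/√(1 − 0.801²) = 1/√0.3584 = 1.670; τ_1 = 67.12/1.670 = 40.18 years.
Leg 2: γ = 5.88; τ_2 = 2.622/5.880 = 0.4459 years.
Leg 3: 24.81 years is already measured aboard the probe.
Total: 40.18 + 0.4459 + 24.81 years.

τ = 65.4 years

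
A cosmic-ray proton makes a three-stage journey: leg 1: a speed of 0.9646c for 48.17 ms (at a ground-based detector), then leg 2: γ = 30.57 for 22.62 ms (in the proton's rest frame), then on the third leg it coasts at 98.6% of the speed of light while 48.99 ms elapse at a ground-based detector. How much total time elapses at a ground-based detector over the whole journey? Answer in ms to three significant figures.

Δt = 789 ms

Leg 1: 48.17 ms is already measured at a ground-based detector.
Leg 2: γ = 30.57; Δt_2 = 30.57 × 22.62 = 691.5 ms.
Leg 3: 48.99 ms is already measured at a ground-based detector.
Total: 48.17 + 691.5 + 48.99 ms.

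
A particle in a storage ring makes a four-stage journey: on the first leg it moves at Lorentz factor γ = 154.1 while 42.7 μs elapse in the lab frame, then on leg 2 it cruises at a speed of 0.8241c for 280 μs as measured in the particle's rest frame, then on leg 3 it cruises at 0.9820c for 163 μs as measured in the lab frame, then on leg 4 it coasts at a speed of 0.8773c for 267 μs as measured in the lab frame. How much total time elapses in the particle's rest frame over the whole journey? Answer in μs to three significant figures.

Leg 1: γ = 154.1; τ_1 = 42.7/154.1 = 0.2771 μs.
Leg 2: 280 μs is already measured in the particle's rest frame.
Leg 3: γ = 1/√(1 − 0.9820²) = 1/√0.03568 = 5.294; τ_3 = 163/5.294 = 30.79 μs.
Leg 4: γ = 1/√(1 − 0.8773²) = 1/√0.2303 = 2.084; τ_4 = 267/2.084 = 128.1 μs.
Total: 0.2771 + 280.0 + 30.79 + 128.1 μs.

τ = 439 μs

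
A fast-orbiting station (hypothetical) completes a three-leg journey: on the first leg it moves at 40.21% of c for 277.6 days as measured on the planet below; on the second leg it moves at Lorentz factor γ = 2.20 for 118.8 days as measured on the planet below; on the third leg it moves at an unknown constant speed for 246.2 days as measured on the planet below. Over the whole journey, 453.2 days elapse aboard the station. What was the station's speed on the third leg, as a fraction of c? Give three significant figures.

β = 0.808

Leg 1: β = 0.4021; γ = 1/√(1 − 0.4021²) = 1/√0.8383 = 1.092; τ_1 = 277.6/1.092 = 254.2 days.
Leg 2: γ = 2.20; τ_2 = 118.8/2.200 = 54.00 days.
Leg 3: speed unknown; τ_3 = 246.2/γ_3.
Total proper time: 254.2 + 54.00 + τ_3 = 453.2, so τ_3 = 453.2 − 308.2 = 145.0 days.
γ_3 = 246.2/145.0 = 1.698; β = √(1 − 1/γ²) = √0.6530.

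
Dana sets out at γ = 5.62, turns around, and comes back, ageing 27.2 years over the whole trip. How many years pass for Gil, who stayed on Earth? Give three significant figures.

γ = 5.62
Earth-frame duration is the dilated interval: Δt = γτ = 5.620 × 27.2 years.

Δt = 153 years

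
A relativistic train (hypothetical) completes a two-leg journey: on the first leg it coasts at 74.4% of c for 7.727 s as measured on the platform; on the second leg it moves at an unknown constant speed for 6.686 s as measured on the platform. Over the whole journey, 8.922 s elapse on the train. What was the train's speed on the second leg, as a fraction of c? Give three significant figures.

Leg 1: β = 0.744; γ = 1/√(1 − 0.744²) = 1/√0.4465 = 1.497; τ_1 = 7.727/1.497 = 5.163 s.
Leg 2: speed unknown; τ_2 = 6.686/γ_2.
Total proper time: 5.163 + τ_2 = 8.922, so τ_2 = 8.922 − 5.163 = 3.759 s.
γ_2 = 6.686/3.759 = 1.779; β = √(1 − 1/γ²) = √0.6839.

β = 0.827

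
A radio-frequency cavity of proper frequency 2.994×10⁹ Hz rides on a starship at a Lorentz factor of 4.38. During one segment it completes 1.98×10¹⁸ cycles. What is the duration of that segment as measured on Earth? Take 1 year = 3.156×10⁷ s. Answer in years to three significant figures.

γ = 4.38
Proper time for N cycles: τ = N/f = 1.98×10¹⁸/(2.994×10⁹) = 6.613×10⁸ s = 20.95 years.
Lab-frame duration Δt = γτ = 4.380 × 20.95 = 91.78 years.

Δt = 91.8 years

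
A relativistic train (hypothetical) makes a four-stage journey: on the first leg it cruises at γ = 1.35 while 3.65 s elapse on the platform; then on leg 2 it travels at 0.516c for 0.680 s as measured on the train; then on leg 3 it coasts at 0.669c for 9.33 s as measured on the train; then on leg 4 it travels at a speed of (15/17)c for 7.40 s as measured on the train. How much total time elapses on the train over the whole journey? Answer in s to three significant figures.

Leg 1: γ = 1.35; τ_1 = 3.65/1.350 = 2.704 s.
Leg 2: 0.680 s is already measured on the train.
Leg 3: 9.33 s is already measured on the train.
Leg 4: 7.40 s is already measured on the train.
Total: 2.704 + 0.6800 + 9.330 + 7.400 s.

τ = 20.1 s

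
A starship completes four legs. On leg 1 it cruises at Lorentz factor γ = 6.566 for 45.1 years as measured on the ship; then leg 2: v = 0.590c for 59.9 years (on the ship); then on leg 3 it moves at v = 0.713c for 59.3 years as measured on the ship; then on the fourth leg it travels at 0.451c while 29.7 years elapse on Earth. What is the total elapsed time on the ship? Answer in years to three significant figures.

τ = 191 years

Leg 1: 45.1 years is already measured on the ship.
Leg 2: 59.9 years is already measured on the ship.
Leg 3: 59.3 years is already measured on the ship.
Leg 4: γ = 1/√(1 − 0.451²) = 1/√0.7966 = 1.120; τ_4 = 29.7/1.120 = 26.51 years.
Total: 45.10 + 59.90 + 59.30 + 26.51 years.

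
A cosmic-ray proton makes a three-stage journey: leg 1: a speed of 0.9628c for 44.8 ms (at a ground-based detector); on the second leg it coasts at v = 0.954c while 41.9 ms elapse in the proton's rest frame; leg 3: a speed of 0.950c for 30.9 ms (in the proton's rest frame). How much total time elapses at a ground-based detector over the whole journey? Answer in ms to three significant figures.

Δt = 284 ms

Leg 1: 44.8 ms is already measured at a ground-based detector.
Leg 2: γ = 1/√(1 − 0.954²) = 1/√0.08988 = 3.335; Δt_2 = 3.335 × 41.9 = 139.8 ms.
Leg 3: γ = 1/√(1 − 0.950²) = 1/√0.09750 = 3.203; Δt_3 = 3.203 × 30.9 = 98.96 ms.
Total: 44.80 + 139.8 + 98.96 ms.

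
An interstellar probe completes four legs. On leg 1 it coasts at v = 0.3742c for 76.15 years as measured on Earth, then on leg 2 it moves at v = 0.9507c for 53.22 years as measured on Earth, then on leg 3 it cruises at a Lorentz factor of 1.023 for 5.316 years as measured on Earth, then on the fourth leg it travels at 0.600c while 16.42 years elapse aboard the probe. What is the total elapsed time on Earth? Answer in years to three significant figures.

Leg 1: 76.15 years is already measured on Earth.
Leg 2: 53.22 years is already measured on Earth.
Leg 3: 5.316 years is already measured on Earth.
Leg 4: γ = 1/√(1 − 0.600²) = 5/4 = 1.250; Δt_4 = 1.250 × 16.42 = 20.53 years.
Total: 76.15 + 53.22 + 5.316 + 20.53 years.

Δt = 155 years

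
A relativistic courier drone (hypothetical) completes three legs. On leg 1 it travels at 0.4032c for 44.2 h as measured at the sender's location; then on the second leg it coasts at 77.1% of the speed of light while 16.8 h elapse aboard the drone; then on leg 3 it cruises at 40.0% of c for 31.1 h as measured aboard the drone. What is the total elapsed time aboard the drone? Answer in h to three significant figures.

τ = 88.3 h

Leg 1: γ = 1/√(1 − 0.4032²) = 1/√0.8374 = 1.093; τ_1 = 44.2/1.093 = 40.45 h.
Leg 2: 16.8 h is already measured aboard the drone.
Leg 3: 31.1 h is already measured aboard the drone.
Total: 40.45 + 16.80 + 31.10 h.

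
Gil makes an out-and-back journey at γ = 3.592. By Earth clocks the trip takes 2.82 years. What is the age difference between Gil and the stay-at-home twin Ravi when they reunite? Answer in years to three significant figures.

Δt − τ = 2.03 years

γ = 3.592
Gil's elapsed proper time: τ = 2.82/3.592 = 0.7851 years.
Age gap = Δt − τ = 2.82 − 0.7851 years.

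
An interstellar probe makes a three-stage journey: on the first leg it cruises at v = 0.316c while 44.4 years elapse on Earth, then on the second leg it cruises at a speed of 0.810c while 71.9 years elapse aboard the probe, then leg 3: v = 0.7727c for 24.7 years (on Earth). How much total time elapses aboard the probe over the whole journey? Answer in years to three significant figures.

Leg 1: γ = 1/√(1 − 0.316²) = 1/√0.9001 = 1.054; τ_1 = 44.4/1.054 = 42.12 years.
Leg 2: 71.9 years is already measured aboard the probe.
Leg 3: γ = 1/√(1 − 0.7727²) = 1/√0.4029 = 1.575; τ_3 = 24.7/1.575 = 15.68 years.
Total: 42.12 + 71.90 + 15.68 years.

τ = 130 years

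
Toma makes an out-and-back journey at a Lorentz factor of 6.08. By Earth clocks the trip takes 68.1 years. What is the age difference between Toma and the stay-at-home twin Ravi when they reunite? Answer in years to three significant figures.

γ = 6.08
Toma's elapsed proper time: τ = 68.1/6.080 = 11.20 years.
Age gap = Δt − τ = 68.1 − 11.20 years.

Δt − τ = 56.9 years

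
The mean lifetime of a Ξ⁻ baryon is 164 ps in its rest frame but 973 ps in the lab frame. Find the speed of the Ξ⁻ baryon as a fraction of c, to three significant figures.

β = 0.986

γ = Δt/τ₀ = 973/164 = 5.933
β = √(1 − 1/γ²) = √(1 − 0.02841) = √0.9716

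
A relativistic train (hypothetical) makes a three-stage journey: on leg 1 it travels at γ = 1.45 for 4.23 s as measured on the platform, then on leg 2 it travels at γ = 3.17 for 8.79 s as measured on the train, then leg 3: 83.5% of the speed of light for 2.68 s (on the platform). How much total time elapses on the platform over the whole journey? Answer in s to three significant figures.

Leg 1: 4.23 s is already measured on the platform.
Leg 2: γ = 3.17; Δt_2 = 3.170 × 8.79 = 27.86 s.
Leg 3: 2.68 s is already measured on the platform.
Total: 4.230 + 27.86 + 2.680 s.

Δt = 34.8 s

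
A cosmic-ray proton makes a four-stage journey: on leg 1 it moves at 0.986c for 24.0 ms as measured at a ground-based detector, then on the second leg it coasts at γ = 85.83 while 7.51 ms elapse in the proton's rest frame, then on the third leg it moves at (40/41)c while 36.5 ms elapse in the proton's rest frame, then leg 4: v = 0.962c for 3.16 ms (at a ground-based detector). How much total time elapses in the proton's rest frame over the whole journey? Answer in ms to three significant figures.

Leg 1: γ = 1/√(1 − 0.986²) = 1/√0.02780 = 5.997; τ_1 = 24.0/5.997 = 4.002 ms.
Leg 2: 7.51 ms is already measured in the proton's rest frame.
Leg 3: 36.5 ms is already measured in the proton's rest frame.
Leg 4: γ = 1/√(1 − 0.962²) = 1/√0.07456 = 3.662; τ_4 = 3.16/3.662 = 0.8628 ms.
Total: 4.002 + 7.510 + 36.50 + 0.8628 ms.

τ = 48.9 ms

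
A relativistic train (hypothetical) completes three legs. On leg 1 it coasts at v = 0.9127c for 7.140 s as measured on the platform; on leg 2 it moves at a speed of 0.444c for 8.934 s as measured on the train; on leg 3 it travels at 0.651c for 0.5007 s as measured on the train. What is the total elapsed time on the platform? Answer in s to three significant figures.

Δt = 17.8 s

Leg 1: 7.140 s is already measured on the platform.
Leg 2: γ = 1/√(1 − 0.444²) = 1/√0.8029 = 1.116; Δt_2 = 1.116 × 8.934 = 9.971 s.
Leg 3: γ = 1/√(1 − 0.651²) = 1/√0.5762 = 1.317; Δt_3 = 1.317 × 0.5007 = 0.6596 s.
Total: 7.140 + 9.971 + 0.6596 s.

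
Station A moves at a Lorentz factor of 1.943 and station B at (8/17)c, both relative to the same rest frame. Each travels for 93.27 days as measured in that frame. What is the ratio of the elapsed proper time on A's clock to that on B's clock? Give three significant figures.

τ_A/τ_B = 0.583

A: γ = 1.943. B: γ = 1/√(1 − (8/17)²) = 17/15 ≈ 1.133.
τ_A/τ_B = γ_B/γ_A = 1.133/1.943 = 0.5833, so τ_A/τ_B = 0.5833.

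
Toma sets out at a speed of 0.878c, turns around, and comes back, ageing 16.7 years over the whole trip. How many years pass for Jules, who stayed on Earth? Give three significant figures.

Δt = 34.9 years

γ = 1/√(1 − 0.878²) = 1/√0.2291 = 2.089
Earth-frame duration is the dilated interval: Δt = γτ = 2.089 × 16.7 years.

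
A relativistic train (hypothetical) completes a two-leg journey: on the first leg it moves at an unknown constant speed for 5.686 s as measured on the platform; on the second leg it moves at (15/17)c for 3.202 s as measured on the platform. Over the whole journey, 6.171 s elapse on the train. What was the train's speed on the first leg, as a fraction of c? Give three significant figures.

β = 0.572

Leg 1: speed unknown; τ_1 = 5.686/γ_1.
Leg 2: γ = 1/√(1 − (15/17)²) = 17/8 = 2.125; τ_2 = 3.202/2.125 = 1.507 s.
Total proper time: τ_1 + 1.507 = 6.171, so τ_1 = 6.171 − 1.507 = 4.664 s.
γ_1 = 5.686/4.664 = 1.219; β = √(1 − 1/γ²) = √0.3271.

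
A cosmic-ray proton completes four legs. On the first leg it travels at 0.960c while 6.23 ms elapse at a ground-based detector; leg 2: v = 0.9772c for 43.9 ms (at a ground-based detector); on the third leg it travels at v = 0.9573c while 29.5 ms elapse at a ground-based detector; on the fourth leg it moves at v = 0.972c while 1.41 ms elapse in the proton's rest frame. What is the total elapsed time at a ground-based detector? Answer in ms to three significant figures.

Δt = 85.6 ms

Leg 1: 6.23 ms is already measured at a ground-based detector.
Leg 2: 43.9 ms is already measured at a ground-based detector.
Leg 3: 29.5 ms is already measured at a ground-based detector.
Leg 4: γ = 1/√(1 − 0.972²) = 1/√0.05522 = 4.256; Δt_4 = 4.256 × 1.41 = 6.000 ms.
Total: 6.230 + 43.90 + 29.50 + 6.000 ms.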